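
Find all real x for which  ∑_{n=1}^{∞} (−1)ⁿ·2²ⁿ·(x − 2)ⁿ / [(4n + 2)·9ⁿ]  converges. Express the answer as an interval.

(-1/4, 17/4]

Apply the ratio test: |a_{n+1}| / |a_n| = [(4n + 2)/(4(n+1) + 2)] · 4/9, which tends to 4/9 as n → ∞.
Hence the series converges for |x − 2| < 1/(4/9) = 9/4, so the radius of convergence is 9/4.
At x = 17/4: convergence follows from the alternating series test (terms decrease monotonically to 0).
When x = -1/4, the terms behave like c/n; limit comparison with the harmonic series gives divergence.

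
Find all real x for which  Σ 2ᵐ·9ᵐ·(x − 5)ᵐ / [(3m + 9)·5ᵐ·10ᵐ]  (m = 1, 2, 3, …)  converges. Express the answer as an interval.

[20/9, 70/9)

Apply the ratio test: |a_{m+1}| / |a_m| = [(3m + 9)/(3(m+1) + 9)] · 2·9/(5·10), which tends to 9/25 as m → ∞.
Convergence for |x − 5| · 9/25 < 1, i.e. |x − 5| < 25/9. So R = 25/9.
At x = 70/9: comparison with the harmonic series Σ 1/m shows the series diverges.
Check x = 20/9: the terms alternate in sign and decrease monotonically to 0 in absolute value (size ~ c/m), so the alternating series test gives convergence.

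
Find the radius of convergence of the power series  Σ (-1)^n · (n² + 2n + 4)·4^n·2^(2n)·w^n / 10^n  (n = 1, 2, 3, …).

Apply the ratio test: |a_{n+1}| / |a_n| = [((n+1)² + 2(n+1) + 4)/(n² + 2n + 4)] · 4·4/10, which tends to 8/5 as n → ∞.
Thus R = 1/(8/5) = 5/8.

R = 5/8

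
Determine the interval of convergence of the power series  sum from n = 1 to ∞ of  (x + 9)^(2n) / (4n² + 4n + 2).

Ratio test: |a_{n+1}/a_n| = (4n² + 4n + 2)/(4(n+1)² + 4(n+1) + 2) → 1 as n → ∞.
Writing y = (x + 9)², the series in y has radius 1, so |x + 9| < √(1) = 1 and R = 1.
When x = -8, the terms are on the order of 1/n², so the series converges absolutely by comparison with the p-series (p = 2 > 1).
At x = -10: absolute convergence follows by limit comparison with Σ 1/n².

[-10, -8]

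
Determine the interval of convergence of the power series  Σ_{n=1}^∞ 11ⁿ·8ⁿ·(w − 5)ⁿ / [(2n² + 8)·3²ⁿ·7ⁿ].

By the ratio test, |a_{n+1}/a_n| = [(2n² + 8)/(2(n+1)² + 8)] · 11·8/(9·7) → 88/63.
Thus R = 1/(88/63) = 63/88.
Check w = 503/88: the series is dominated by a constant times Σ 1/n², which converges (p = 2 > 1).
Endpoint w = 377/88: the terms are on the order of 1/n², so the series converges absolutely by comparison with the p-series (p = 2 > 1).

[377/88, 503/88]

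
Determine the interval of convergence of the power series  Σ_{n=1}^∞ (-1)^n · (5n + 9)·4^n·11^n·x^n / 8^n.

Ratio test: |a_{n+1}/a_n| = [(5(n+1) + 9)/(5n + 9)] · 4·11/8 → 11/2 as n → ∞.
Thus R = 1/(11/2) = 2/11.
At x = 2/11: the terms have absolute value of order n, which does not tend to 0, so the series diverges by the divergence test.
Check x = -2/11: the n-th term does not approach 0; divergence by the term test.

(-2/11, 2/11)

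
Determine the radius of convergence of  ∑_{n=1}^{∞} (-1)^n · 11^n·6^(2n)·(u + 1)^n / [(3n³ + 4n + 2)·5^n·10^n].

Apply the ratio test: |a_{n+1}| / |a_n| = [(3n³ + 4n + 2)/(3(n+1)³ + 4(n+1) + 2)] · 11·36/(5·10), which tends to 198/25 as n → ∞.
Thus R = 1/(198/25) = 25/198.

R = 25/198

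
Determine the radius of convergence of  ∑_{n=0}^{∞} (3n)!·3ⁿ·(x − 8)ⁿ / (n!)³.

Apply the ratio test: |a_{n+1}| / |a_n| = (3n+1)·(3n+2)·(3n+3)/(n+1)³ · 3, which tends to 81 as n → ∞.
Convergence for |x − 8| · 81 < 1, i.e. |x − 8| < 1/81. So R = 1/81.

R = 1/81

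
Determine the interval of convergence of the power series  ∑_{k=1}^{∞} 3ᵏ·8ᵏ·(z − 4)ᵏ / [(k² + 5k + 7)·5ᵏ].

Apply the ratio test: |a_{k+1}| / |a_k| = [(k² + 5k + 7)/((k+1)² + 5(k+1) + 7)] · 3·8/5, which tends to 24/5 as k → ∞.
Thus R = 1/(24/5) = 5/24.
Check z = 101/24: the series is dominated by a constant times Σ 1/k², which converges (p = 2 > 1).
Check z = 91/24: the series is dominated by a constant times Σ 1/k², which converges (p = 2 > 1).

[91/24, 101/24]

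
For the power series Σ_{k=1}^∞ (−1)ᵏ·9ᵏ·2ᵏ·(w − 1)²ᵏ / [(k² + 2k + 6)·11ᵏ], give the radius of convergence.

R = √22/6

Apply the ratio test: |a_{k+1}| / |a_k| = [(k² + 2k + 6)/((k+1)² + 2(k+1) + 6)] · 9·2/11, which tends to 18/11 as k → ∞.
Successive powers of (w − 1) differ by 2, so the series converges when |w − 1|² · 18/11 < 1, i.e. |w − 1| < √(11/18). So R = √22/6.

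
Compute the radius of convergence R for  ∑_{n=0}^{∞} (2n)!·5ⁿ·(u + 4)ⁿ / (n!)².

R = 1/20

Ratio test: |a_{n+1}/a_n| = (2n+1)·(2n+2)/(n+1)² · 5 → 20 as n → ∞.
Convergence for |u + 4| · 20 < 1, i.e. |u + 4| < 1/20. So R = 1/20.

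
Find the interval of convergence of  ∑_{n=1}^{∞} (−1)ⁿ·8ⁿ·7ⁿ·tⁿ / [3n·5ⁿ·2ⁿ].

(-5/28, 5/28]

Apply the ratio test: |a_{n+1}| / |a_n| = [3n/3(n+1)] · 8·7/(5·2), which tends to 28/5 as n → ∞.
Thus R = 1/(28/5) = 5/28.
Endpoint t = 5/28: an alternating series whose terms decrease to 0 in absolute value, so it converges by the Leibniz criterion.
At t = -5/28: the terms are asymptotic to a nonzero constant times 1/n, so the series diverges by limit comparison with Σ 1/n.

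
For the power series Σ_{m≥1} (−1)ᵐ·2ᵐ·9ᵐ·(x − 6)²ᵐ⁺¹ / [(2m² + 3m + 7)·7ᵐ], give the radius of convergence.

Apply the ratio test: |a_{m+1}| / |a_m| = [(2m² + 3m + 7)/(2(m+1)² + 3(m+1) + 7)] · 2·9/7, which tends to 18/7 as m → ∞.
Successive powers of (x − 6) differ by 2, so the series converges when |x − 6|² · 18/7 < 1, i.e. |x − 6| < √(7/18). So R = √14/6.

R = √14/6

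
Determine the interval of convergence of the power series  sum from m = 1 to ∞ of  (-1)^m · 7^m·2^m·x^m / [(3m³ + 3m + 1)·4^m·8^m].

Apply the ratio test: |a_{m+1}| / |a_m| = [(3m³ + 3m + 1)/(3(m+1)³ + 3(m+1) + 1)] · 7·2/(4·8), which tends to 7/16 as m → ∞.
The series converges when 7/16 · |x| < 1, giving R = 16/7.
At x = 16/7: the series is dominated by a constant times Σ 1/m³, which converges (p = 3 > 1).
At x = -16/7: absolute convergence follows by limit comparison with Σ 1/m³.

[-16/7, 16/7]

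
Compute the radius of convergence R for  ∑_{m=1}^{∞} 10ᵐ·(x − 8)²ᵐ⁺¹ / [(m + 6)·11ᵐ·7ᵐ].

R = √770/10

The ratio of consecutive coefficients is [(m + 6)/((m+1) + 6)] · 10/(11·7) → 10/77.
Since the exponent of (x − 8) increases by 2 each term, convergence requires |x − 8|² < 77/10, hence R = √770/10.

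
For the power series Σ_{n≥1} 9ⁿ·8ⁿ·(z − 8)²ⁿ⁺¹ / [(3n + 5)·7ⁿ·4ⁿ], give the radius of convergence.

R = √14/6

Apply the ratio test: |a_{n+1}| / |a_n| = [(3n + 5)/(3(n+1) + 5)] · 9·8/(7·4), which tends to 18/7 as n → ∞.
Writing y = (z − 8)², the series in y has radius 7/18, so |z − 8| < √(7/18) and R = √14/6.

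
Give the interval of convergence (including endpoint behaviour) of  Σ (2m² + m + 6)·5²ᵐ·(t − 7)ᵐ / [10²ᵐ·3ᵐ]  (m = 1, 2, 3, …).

Apply the ratio test: |a_{m+1}| / |a_m| = [(2(m+1)² + (m+1) + 6)/(2m² + m + 6)] · 25/(100·3), which tends to 1/12 as m → ∞.
The series converges when 1/12 · |t − 7| < 1, giving R = 12.
When t = 19, the terms have absolute value of order m², which does not tend to 0, so the series diverges by the divergence test.
At t = -5: the m-th term does not approach 0; divergence by the term test.

(-5, 19)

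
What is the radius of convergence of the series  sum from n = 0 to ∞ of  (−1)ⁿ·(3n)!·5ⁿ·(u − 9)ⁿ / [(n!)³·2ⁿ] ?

R = 2/135

By the ratio test, |a_{n+1}/a_n| = (3n+1)·(3n+2)·(3n+3)/(n+1)³ · 5/2 → 135/2.
The series converges when 135/2 · |u − 9| < 1, giving R = 2/135.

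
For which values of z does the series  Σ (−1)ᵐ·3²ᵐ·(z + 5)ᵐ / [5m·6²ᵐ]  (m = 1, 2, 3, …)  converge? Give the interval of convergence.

(-9, -1]

The ratio of consecutive coefficients is [5m/5(m+1)] · 9/36 → 1/4.
Hence the series converges for |z + 5| < 1/(1/4) = 4, so the radius of convergence is 4.
Check z = -1: convergence follows from the alternating series test (terms decrease monotonically to 0).
Endpoint z = -9: the terms behave like c/m; limit comparison with the harmonic series gives divergence.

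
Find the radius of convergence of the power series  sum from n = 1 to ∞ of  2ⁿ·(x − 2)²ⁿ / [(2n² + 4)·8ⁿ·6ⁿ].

The ratio of consecutive coefficients is [(2n² + 4)/(2(n+1)² + 4)] · 2/(8·6) → 1/24.
Since the exponent of (x − 2) increases by 2 each term, convergence requires |x − 2|² < 24, hence R = 2√6.

R = 2√6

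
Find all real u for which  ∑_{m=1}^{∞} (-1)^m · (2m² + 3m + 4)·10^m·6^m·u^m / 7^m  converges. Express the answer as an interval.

By the ratio test, |a_{m+1}/a_m| = [(2(m+1)² + 3(m+1) + 4)/(2m² + 3m + 4)] · 10·6/7 → 60/7.
Thus R = 1/(60/7) = 7/60.
Check u = 7/60: the terms have absolute value of order m², which does not tend to 0, so the series diverges by the divergence test.
At u = -7/60: the m-th term does not approach 0; divergence by the term test.

(-7/60, 7/60)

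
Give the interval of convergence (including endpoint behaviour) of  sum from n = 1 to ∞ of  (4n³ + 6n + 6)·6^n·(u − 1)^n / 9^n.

Apply the ratio test: |a_{n+1}| / |a_n| = [(4(n+1)³ + 6(n+1) + 6)/(4n³ + 6n + 6)] · 6/9, which tends to 2/3 as n → ∞.
Thus R = 1/(2/3) = 3/2.
At u = 5/2: the terms have absolute value of order n³, which does not tend to 0, so the series diverges by the divergence test.
When u = -1/2, the n-th term does not approach 0; divergence by the term test.

(-1/2, 5/2)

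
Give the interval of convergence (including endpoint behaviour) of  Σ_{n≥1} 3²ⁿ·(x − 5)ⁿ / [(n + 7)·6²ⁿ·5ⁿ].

Ratio test: |a_{n+1}/a_n| = [(n + 7)/((n+1) + 7)] · 9/(36·5) → 1/20 as n → ∞.
Thus R = 1/(1/20) = 20.
Endpoint x = 25: the terms are asymptotic to a nonzero constant times 1/n, so the series diverges by limit comparison with Σ 1/n.
When x = -15, convergence follows from the alternating series test (terms decrease monotonically to 0).

[-15, 25)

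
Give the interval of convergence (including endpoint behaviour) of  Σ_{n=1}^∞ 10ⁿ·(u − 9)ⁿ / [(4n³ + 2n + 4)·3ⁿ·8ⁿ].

The ratio of consecutive coefficients is [(4n³ + 2n + 4)/(4(n+1)³ + 2(n+1) + 4)] · 10/(3·8) → 5/12.
The series converges when 5/12 · |u − 9| < 1, giving R = 12/5.
Check u = 57/5: the terms are on the order of 1/n³, so the series converges absolutely by comparison with the p-series (p = 3 > 1).
Endpoint u = 33/5: the terms are on the order of 1/n³, so the series converges absolutely by comparison with the p-series (p = 3 > 1).

[33/5, 57/5]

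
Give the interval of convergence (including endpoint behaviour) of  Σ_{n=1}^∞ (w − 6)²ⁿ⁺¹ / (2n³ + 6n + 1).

Ratio test: |a_{n+1}/a_n| = (2n³ + 6n + 1)/(2(n+1)³ + 6(n+1) + 1) → 1 as n → ∞.
Since the exponent of (w − 6) increases by 2 each term, convergence requires |w − 6|² < 1, hence R = 1.
When w = 7, absolute convergence follows by limit comparison with Σ 1/n³.
Endpoint w = 5: the terms are on the order of 1/n³, so the series converges absolutely by comparison with the p-series (p = 3 > 1).

[5, 7]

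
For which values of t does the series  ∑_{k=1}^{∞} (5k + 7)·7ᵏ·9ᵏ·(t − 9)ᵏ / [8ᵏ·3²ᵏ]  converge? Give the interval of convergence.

By the ratio test, |a_{k+1}/a_k| = [(5(k+1) + 7)/(5k + 7)] · 7·9/(8·9) → 7/8.
Hence the series converges for |t − 9| < 1/(7/8) = 8/7, so the radius of convergence is 8/7.
Check t = 71/7: the terms have absolute value of order k, which does not tend to 0, so the series diverges by the divergence test.
Check t = 55/7: the terms have absolute value of order k, which does not tend to 0, so the series diverges by the divergence test.

(55/7, 71/7)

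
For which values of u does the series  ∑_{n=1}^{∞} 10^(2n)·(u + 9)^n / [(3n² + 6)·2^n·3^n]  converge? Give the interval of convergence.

[-453/50, -447/50]

Apply the ratio test: |a_{n+1}| / |a_n| = [(3n² + 6)/(3(n+1)² + 6)] · 100/(2·3), which tends to 50/3 as n → ∞.
The series converges when 50/3 · |u + 9| < 1, giving R = 3/50.
Endpoint u = -447/50: the series is dominated by a constant times Σ 1/n², which converges (p = 2 > 1).
Endpoint u = -453/50: the terms are on the order of 1/n², so the series converges absolutely by comparison with the p-series (p = 2 > 1).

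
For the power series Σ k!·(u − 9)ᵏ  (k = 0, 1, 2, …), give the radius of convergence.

R = 0

Apply the ratio test: |a_{k+1}| / |a_k| = (k+1), which tends to ∞ as k → ∞.
Since the ratio → ∞, the series diverges for every u ≠ 9, and R = 0.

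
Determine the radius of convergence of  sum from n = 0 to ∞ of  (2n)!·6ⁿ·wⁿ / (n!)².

Ratio test: |a_{n+1}/a_n| = (2n+1)·(2n+2)/(n+1)² · 6 → 24 as n → ∞.
Convergence for |w| · 24 < 1, i.e. |w| < 1/24. So R = 1/24.

R = 1/24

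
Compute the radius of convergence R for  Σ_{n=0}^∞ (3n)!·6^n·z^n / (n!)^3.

R = 1/162

The ratio of consecutive coefficients is (3n+1)·(3n+2)·(3n+3)/(n+1)³ · 6 → 162.
Hence the series converges for |z| < 1/(162) = 1/162, so the radius of convergence is 1/162.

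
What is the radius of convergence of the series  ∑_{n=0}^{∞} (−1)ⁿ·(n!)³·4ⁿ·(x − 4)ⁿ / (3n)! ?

R = 27/4

Ratio test: |a_{n+1}/a_n| = (n+1)³/[(3n+1)·(3n+2)·(3n+3)] · 4 → 4/27 as n → ∞.
The series converges when 4/27 · |x − 4| < 1, giving R = 27/4.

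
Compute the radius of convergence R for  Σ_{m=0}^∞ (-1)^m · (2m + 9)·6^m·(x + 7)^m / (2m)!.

The ratio of consecutive coefficients is (2(m+1) + 9)/(2m + 9) · 6 · 1/[(2m+1)·(2m+2)] → 0.
The limit is 0, so the series converges for all x; R = ∞.

R = ∞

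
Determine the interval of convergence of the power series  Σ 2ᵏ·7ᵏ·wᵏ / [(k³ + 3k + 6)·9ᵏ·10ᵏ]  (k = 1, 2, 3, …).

[-45/7, 45/7]

The ratio of consecutive coefficients is [(k³ + 3k + 6)/((k+1)³ + 3(k+1) + 6)] · 2·7/(9·10) → 7/45.
Convergence for |w| · 7/45 < 1, i.e. |w| < 45/7. So R = 45/7.
At w = 45/7: absolute convergence follows by limit comparison with Σ 1/k³.
Endpoint w = -45/7: the terms are on the order of 1/k³, so the series converges absolutely by comparison with the p-series (p = 3 > 1).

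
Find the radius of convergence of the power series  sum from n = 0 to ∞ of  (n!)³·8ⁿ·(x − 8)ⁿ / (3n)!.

Apply the ratio test: |a_{n+1}| / |a_n| = (n+1)³/[(3n+1)·(3n+2)·(3n+3)] · 8, which tends to 8/27 as n → ∞.
The series converges when 8/27 · |x − 8| < 1, giving R = 27/8.

R = 27/8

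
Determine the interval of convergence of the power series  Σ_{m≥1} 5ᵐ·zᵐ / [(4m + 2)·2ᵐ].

Ratio test: |a_{m+1}/a_m| = [(4m + 2)/(4(m+1) + 2)] · 5/2 → 5/2 as m → ∞.
Thus R = 1/(5/2) = 2/5.
When z = 2/5, the terms behave like c/m; limit comparison with the harmonic series gives divergence.
When z = -2/5, convergence follows from the alternating series test (terms decrease monotonically to 0).

[-2/5, 2/5)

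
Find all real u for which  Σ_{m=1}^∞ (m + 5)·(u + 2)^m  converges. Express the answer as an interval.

Apply the ratio test: |a_{m+1}| / |a_m| = ((m+1) + 5)/(m + 5), which tends to 1 as m → ∞.
Hence R = 1.
Endpoint u = -1: the terms have absolute value of order m, which does not tend to 0, so the series diverges by the divergence test.
At u = -3: the terms have absolute value of order m, which does not tend to 0, so the series diverges by the divergence test.

(-3, -1)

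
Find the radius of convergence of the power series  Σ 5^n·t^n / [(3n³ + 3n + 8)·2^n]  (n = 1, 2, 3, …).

R = 2/5

The ratio of consecutive coefficients is [(3n³ + 3n + 8)/(3(n+1)³ + 3(n+1) + 8)] · 5/2 → 5/2.
Thus R = 1/(5/2) = 2/5.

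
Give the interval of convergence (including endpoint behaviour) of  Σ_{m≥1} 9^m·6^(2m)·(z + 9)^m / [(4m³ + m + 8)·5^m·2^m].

By the ratio test, |a_{m+1}/a_m| = [(4m³ + m + 8)/(4(m+1)³ + (m+1) + 8)] · 9·36/(5·2) → 162/5.
Convergence for |z + 9| · 162/5 < 1, i.e. |z + 9| < 5/162. So R = 5/162.
Check z = -1453/162: the series is dominated by a constant times Σ 1/m³, which converges (p = 3 > 1).
When z = -1463/162, absolute convergence follows by limit comparison with Σ 1/m³.

[-1463/162, -1453/162]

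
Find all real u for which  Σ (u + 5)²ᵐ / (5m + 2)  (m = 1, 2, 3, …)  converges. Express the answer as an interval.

Ratio test: |a_{m+1}/a_m| = (5m + 2)/(5(m+1) + 2) → 1 as m → ∞.
Since the exponent of (u + 5) increases by 2 each term, convergence requires |u + 5|² < 1, hence R = 1.
At u = -4: the terms behave like c/m; limit comparison with the harmonic series gives divergence.
When u = -6, comparison with the harmonic series Σ 1/m shows the series diverges.

(-6, -4)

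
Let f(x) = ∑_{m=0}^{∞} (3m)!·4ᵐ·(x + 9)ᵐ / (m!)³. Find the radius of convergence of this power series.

Ratio test: |a_{m+1}/a_m| = (3m+1)·(3m+2)·(3m+3)/(m+1)³ · 4 → 108 as m → ∞.
The series converges when 108 · |x + 9| < 1, giving R = 1/108.

R = 1/108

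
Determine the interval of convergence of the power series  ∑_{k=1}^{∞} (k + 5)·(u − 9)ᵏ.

(8, 10)

The ratio of consecutive coefficients is ((k+1) + 5)/(k + 5) → 1.
Hence R = 1.
Check u = 10: the k-th term does not approach 0; divergence by the term test.
When u = 8, the terms have absolute value of order k, which does not tend to 0, so the series diverges by the divergence test.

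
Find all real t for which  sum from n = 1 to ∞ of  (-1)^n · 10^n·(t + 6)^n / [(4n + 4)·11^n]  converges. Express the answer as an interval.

Ratio test: |a_{n+1}/a_n| = [(4n + 4)/(4(n+1) + 4)] · 10/11 → 10/11 as n → ∞.
Convergence for |t + 6| · 10/11 < 1, i.e. |t + 6| < 11/10. So R = 11/10.
At t = -49/10: convergence follows from the alternating series test (terms decrease monotonically to 0).
At t = -71/10: comparison with the harmonic series Σ 1/n shows the series diverges.

(-71/10, -49/10]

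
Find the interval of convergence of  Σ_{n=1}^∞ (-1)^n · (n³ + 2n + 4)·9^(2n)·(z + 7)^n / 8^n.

(-575/81, -559/81)

Ratio test: |a_{n+1}/a_n| = [((n+1)³ + 2(n+1) + 4)/(n³ + 2n + 4)] · 81/8 → 81/8 as n → ∞.
The series converges when 81/8 · |z + 7| < 1, giving R = 8/81.
When z = -559/81, the terms have absolute value of order n³, which does not tend to 0, so the series diverges by the divergence test.
Endpoint z = -575/81: the terms do not tend to 0, so the series diverges.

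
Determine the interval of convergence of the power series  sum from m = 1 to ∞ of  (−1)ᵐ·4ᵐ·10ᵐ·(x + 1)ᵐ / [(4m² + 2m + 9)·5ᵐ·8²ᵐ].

[-9, 7]

The ratio of consecutive coefficients is [(4m² + 2m + 9)/(4(m+1)² + 2(m+1) + 9)] · 4·10/(5·64) → 1/8.
Convergence for |x + 1| · 1/8 < 1, i.e. |x + 1| < 8. So R = 8.
When x = 7, absolute convergence follows by limit comparison with Σ 1/m².
When x = -9, the terms are on the order of 1/m², so the series converges absolutely by comparison with the p-series (p = 2 > 1).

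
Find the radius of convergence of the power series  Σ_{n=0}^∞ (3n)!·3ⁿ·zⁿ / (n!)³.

R = 1/81

Apply the ratio test: |a_{n+1}| / |a_n| = (3n+1)·(3n+2)·(3n+3)/(n+1)³ · 3, which tends to 81 as n → ∞.
The series converges when 81 · |z| < 1, giving R = 1/81.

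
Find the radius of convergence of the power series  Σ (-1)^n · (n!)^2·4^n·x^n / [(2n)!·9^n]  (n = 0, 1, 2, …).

R = 9

Ratio test: |a_{n+1}/a_n| = (n+1)²/[(2n+1)·(2n+2)] · 4/9 → 1/9 as n → ∞.
Hence the series converges for |x| < 1/(1/9) = 9, so the radius of convergence is 9.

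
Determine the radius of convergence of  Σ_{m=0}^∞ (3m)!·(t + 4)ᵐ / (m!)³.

The ratio of consecutive coefficients is (3m+1)·(3m+2)·(3m+3)/(m+1)³ → 27.
Convergence for |t + 4| · 27 < 1, i.e. |t + 4| < 1/27. So R = 1/27.

R = 1/27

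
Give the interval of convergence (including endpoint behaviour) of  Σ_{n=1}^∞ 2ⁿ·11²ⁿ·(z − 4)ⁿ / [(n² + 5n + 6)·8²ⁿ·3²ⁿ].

[196/121, 772/121]

Apply the ratio test: |a_{n+1}| / |a_n| = [(n² + 5n + 6)/((n+1)² + 5(n+1) + 6)] · 2·121/(64·9), which tends to 121/288 as n → ∞.
Hence the series converges for |z − 4| < 1/(121/288) = 288/121, so the radius of convergence is 288/121.
Check z = 772/121: absolute convergence follows by limit comparison with Σ 1/n².
Endpoint z = 196/121: the series is dominated by a constant times Σ 1/n², which converges (p = 2 > 1).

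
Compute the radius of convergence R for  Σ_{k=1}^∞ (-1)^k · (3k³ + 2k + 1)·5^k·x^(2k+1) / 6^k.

Apply the ratio test: |a_{k+1}| / |a_k| = [(3(k+1)³ + 2(k+1) + 1)/(3k³ + 2k + 1)] · 5/6, which tends to 5/6 as k → ∞.
Successive powers of x differ by 2, so the series converges when |x|² · 5/6 < 1, i.e. |x| < √(6/5). So R = √30/5.

R = √30/5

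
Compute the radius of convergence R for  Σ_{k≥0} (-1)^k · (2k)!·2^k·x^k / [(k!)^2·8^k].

Apply the ratio test: |a_{k+1}| / |a_k| = (2k+1)·(2k+2)/(k+1)² · 2/8, which tends to 1 as k → ∞.
So the series converges when |x| < 1 and diverges when |x| > 1; R = 1.

R = 1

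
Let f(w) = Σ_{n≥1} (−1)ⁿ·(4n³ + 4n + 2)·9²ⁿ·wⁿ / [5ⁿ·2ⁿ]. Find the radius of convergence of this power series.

R = 10/81

By the ratio test, |a_{n+1}/a_n| = [(4(n+1)³ + 4(n+1) + 2)/(4n³ + 4n + 2)] · 81/(5·2) → 81/10.
The series converges when 81/10 · |w| < 1, giving R = 10/81.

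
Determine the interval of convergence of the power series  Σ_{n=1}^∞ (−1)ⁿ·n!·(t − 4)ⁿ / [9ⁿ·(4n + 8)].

{4}

Apply the ratio test: |a_{n+1}| / |a_n| = (n+1) · 1/9 · (4n + 8)/(4(n+1) + 8), which tends to ∞ as n → ∞.
The ratio grows without bound, so the series diverges whenever (t − 4) ≠ 0; it converges only at t = 4. R = 0.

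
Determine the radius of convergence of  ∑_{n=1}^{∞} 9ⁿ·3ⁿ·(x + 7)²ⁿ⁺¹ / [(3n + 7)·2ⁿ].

By the ratio test, |a_{n+1}/a_n| = [(3n + 7)/(3(n+1) + 7)] · 9·3/2 → 27/2.
Successive powers of (x + 7) differ by 2, so the series converges when |x + 7|² · 27/2 < 1, i.e. |x + 7| < √(2/27). So R = √6/9.

R = √6/9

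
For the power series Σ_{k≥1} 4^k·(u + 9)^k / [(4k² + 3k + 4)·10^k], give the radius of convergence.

R = 5/2

Apply the ratio test: |a_{k+1}| / |a_k| = [(4k² + 3k + 4)/(4(k+1)² + 3(k+1) + 4)] · 4/10, which tends to 2/5 as k → ∞.
Hence the series converges for |u + 9| < 1/(2/5) = 5/2, so the radius of convergence is 5/2.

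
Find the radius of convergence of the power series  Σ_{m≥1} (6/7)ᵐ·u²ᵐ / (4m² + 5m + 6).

R = √42/6

The ratio of consecutive coefficients is [(4m² + 5m + 6)/(4(m+1)² + 5(m+1) + 6)] · 6/7 → 6/7.
Successive powers of u differ by 2, so the series converges when |u|² · 6/7 < 1, i.e. |u| < √(7/6). So R = √42/6.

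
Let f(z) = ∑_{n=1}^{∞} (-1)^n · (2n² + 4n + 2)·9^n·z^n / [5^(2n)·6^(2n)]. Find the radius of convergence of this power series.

Apply the ratio test: |a_{n+1}| / |a_n| = [(2(n+1)² + 4(n+1) + 2)/(2n² + 4n + 2)] · 9/(25·36), which tends to 1/100 as n → ∞.
Convergence for |z| · 1/100 < 1, i.e. |z| < 100. So R = 100.

R = 100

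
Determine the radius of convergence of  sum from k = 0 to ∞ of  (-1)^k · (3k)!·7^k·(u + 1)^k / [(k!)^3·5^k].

R = 5/189

The ratio of consecutive coefficients is (3k+1)·(3k+2)·(3k+3)/(k+1)³ · 7/5 → 189/5.
Thus R = 1/(189/5) = 5/189.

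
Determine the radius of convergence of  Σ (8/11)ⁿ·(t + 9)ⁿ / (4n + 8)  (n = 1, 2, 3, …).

R = 11/8

Ratio test: |a_{n+1}/a_n| = [(4n + 8)/(4(n+1) + 8)] · 8/11 → 8/11 as n → ∞.
The series converges when 8/11 · |t + 9| < 1, giving R = 11/8.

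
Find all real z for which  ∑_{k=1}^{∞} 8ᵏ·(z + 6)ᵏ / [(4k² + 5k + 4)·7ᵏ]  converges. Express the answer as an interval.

[-55/8, -41/8]

By the ratio test, |a_{k+1}/a_k| = [(4k² + 5k + 4)/(4(k+1)² + 5(k+1) + 4)] · 8/7 → 8/7.
Thus R = 1/(8/7) = 7/8.
When z = -41/8, the series is dominated by a constant times Σ 1/k², which converges (p = 2 > 1).
Endpoint z = -55/8: the terms are on the order of 1/k², so the series converges absolutely by comparison with the p-series (p = 2 > 1).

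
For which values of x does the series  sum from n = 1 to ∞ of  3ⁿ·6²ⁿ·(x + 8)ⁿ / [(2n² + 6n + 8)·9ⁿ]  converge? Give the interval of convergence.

[-97/12, -95/12]

The ratio of consecutive coefficients is [(2n² + 6n + 8)/(2(n+1)² + 6(n+1) + 8)] · 3·36/9 → 12.
Convergence for |x + 8| · 12 < 1, i.e. |x + 8| < 1/12. So R = 1/12.
At x = -95/12: the series is dominated by a constant times Σ 1/n², which converges (p = 2 > 1).
When x = -97/12, the terms are on the order of 1/n², so the series converges absolutely by comparison with the p-series (p = 2 > 1).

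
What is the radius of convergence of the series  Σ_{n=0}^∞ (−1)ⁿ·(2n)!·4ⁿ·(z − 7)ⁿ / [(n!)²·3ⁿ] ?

By the ratio test, |a_{n+1}/a_n| = (2n+1)·(2n+2)/(n+1)² · 4/3 → 16/3.
The series converges when 16/3 · |z − 7| < 1, giving R = 3/16.

R = 3/16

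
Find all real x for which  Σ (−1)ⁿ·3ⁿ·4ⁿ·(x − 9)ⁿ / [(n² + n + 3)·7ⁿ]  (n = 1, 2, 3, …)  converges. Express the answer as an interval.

Ratio test: |a_{n+1}/a_n| = [(n² + n + 3)/((n+1)² + (n+1) + 3)] · 3·4/7 → 12/7 as n → ∞.
Thus R = 1/(12/7) = 7/12.
When x = 115/12, the series is dominated by a constant times Σ 1/n², which converges (p = 2 > 1).
Endpoint x = 101/12: absolute convergence follows by limit comparison with Σ 1/n².

[101/12, 115/12]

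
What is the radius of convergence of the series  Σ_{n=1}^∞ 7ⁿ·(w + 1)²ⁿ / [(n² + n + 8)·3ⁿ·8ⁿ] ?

Apply the ratio test: |a_{n+1}| / |a_n| = [(n² + n + 8)/((n+1)² + (n+1) + 8)] · 7/(3·8), which tends to 7/24 as n → ∞.
Since the exponent of (w + 1) increases by 2 each term, convergence requires |w + 1|² < 24/7, hence R = 2√42/7.

R = 2√42/7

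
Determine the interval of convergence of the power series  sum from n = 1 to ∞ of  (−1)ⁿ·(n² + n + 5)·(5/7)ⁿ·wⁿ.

(-7/5, 7/5)

Ratio test: |a_{n+1}/a_n| = [((n+1)² + (n+1) + 5)/(n² + n + 5)] · 5/7 → 5/7 as n → ∞.
Convergence for |w| · 5/7 < 1, i.e. |w| < 7/5. So R = 7/5.
When w = 7/5, the terms have absolute value of order n², which does not tend to 0, so the series diverges by the divergence test.
When w = -7/5, the terms do not tend to 0, so the series diverges.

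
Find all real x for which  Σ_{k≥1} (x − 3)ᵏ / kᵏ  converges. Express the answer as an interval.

(−∞, ∞)

By the Cauchy root test, |a_k|^(1/k) = 1/k → 0.
The limit is 0 for every x, so R = ∞.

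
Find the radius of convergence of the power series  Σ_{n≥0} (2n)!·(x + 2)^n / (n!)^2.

Apply the ratio test: |a_{n+1}| / |a_n| = (2n+1)·(2n+2)/(n+1)², which tends to 4 as n → ∞.
Convergence for |x + 2| · 4 < 1, i.e. |x + 2| < 1/4. So R = 1/4.

R = 1/4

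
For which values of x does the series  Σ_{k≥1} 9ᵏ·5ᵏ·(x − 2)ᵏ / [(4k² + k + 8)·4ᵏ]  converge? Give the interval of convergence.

By the ratio test, |a_{k+1}/a_k| = [(4k² + k + 8)/(4(k+1)² + (k+1) + 8)] · 9·5/4 → 45/4.
The series converges when 45/4 · |x − 2| < 1, giving R = 4/45.
When x = 94/45, absolute convergence follows by limit comparison with Σ 1/k².
At x = 86/45: the terms are on the order of 1/k², so the series converges absolutely by comparison with the p-series (p = 2 > 1).

[86/45, 94/45]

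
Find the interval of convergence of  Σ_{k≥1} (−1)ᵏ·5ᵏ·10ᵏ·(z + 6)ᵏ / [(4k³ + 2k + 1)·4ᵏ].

[-152/25, -148/25]

Apply the ratio test: |a_{k+1}| / |a_k| = [(4k³ + 2k + 1)/(4(k+1)³ + 2(k+1) + 1)] · 5·10/4, which tends to 25/2 as k → ∞.
Hence the series converges for |z + 6| < 1/(25/2) = 2/25, so the radius of convergence is 2/25.
Check z = -148/25: the terms are on the order of 1/k³, so the series converges absolutely by comparison with the p-series (p = 3 > 1).
Endpoint z = -152/25: the series is dominated by a constant times Σ 1/k³, which converges (p = 3 > 1).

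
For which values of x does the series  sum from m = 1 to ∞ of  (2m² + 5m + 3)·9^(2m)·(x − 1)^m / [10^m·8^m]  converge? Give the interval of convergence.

(1/81, 161/81)

The ratio of consecutive coefficients is [(2(m+1)² + 5(m+1) + 3)/(2m² + 5m + 3)] · 81/(10·8) → 81/80.
Convergence for |x − 1| · 81/80 < 1, i.e. |x − 1| < 80/81. So R = 80/81.
At x = 161/81: the terms do not tend to 0, so the series diverges.
Endpoint x = 1/81: the m-th term does not approach 0; divergence by the term test.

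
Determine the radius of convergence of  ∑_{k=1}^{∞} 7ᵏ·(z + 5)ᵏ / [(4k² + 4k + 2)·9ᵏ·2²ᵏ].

R = 36/7

Apply the ratio test: |a_{k+1}| / |a_k| = [(4k² + 4k + 2)/(4(k+1)² + 4(k+1) + 2)] · 7/(9·4), which tends to 7/36 as k → ∞.
Thus R = 1/(7/36) = 36/7.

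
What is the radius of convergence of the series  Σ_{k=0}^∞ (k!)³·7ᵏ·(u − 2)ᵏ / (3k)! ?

R = 27/7

The ratio of consecutive coefficients is (k+1)³/[(3k+1)·(3k+2)·(3k+3)] · 7 → 7/27.
Thus R = 1/(7/27) = 27/7.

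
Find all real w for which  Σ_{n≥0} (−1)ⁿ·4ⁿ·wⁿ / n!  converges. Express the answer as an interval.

Ratio test: |a_{n+1}/a_n| = 4 · 1/(n+1) → 0 as n → ∞.
The limit is 0, so the series converges for all w; R = ∞.

(−∞, ∞)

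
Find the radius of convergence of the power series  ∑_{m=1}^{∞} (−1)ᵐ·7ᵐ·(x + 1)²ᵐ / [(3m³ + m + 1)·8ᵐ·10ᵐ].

R = 4√35/7

Ratio test: |a_{m+1}/a_m| = [(3m³ + m + 1)/(3(m+1)³ + (m+1) + 1)] · 7/(8·10) → 7/80 as m → ∞.
Since the exponent of (x + 1) increases by 2 each term, convergence requires |x + 1|² < 80/7, hence R = 4√35/7.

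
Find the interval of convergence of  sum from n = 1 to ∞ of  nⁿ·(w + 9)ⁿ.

By the Cauchy root test, |a_n|^(1/n) = n → ∞.
Since the n-th root of |a_n| is unbounded, the series converges only at w = -9; R = 0.

{-9}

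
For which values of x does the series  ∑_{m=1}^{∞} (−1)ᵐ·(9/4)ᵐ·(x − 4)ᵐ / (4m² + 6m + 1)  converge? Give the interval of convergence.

[32/9, 40/9]

The ratio of consecutive coefficients is [(4m² + 6m + 1)/(4(m+1)² + 6(m+1) + 1)] · 9/4 → 9/4.
Thus R = 1/(9/4) = 4/9.
Check x = 40/9: the series is dominated by a constant times Σ 1/m², which converges (p = 2 > 1).
At x = 32/9: the terms are on the order of 1/m², so the series converges absolutely by comparison with the p-series (p = 2 > 1).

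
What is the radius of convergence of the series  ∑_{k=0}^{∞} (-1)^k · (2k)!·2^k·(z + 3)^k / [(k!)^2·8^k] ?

R = 1

The ratio of consecutive coefficients is (2k+1)·(2k+2)/(k+1)² · 2/8 → 1.
So the series converges when |z + 3| < 1 and diverges when |z + 3| > 1; R = 1.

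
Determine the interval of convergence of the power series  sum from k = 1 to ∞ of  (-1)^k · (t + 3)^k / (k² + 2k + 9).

[-4, -2]

Apply the ratio test: |a_{k+1}| / |a_k| = (k² + 2k + 9)/((k+1)² + 2(k+1) + 9), which tends to 1 as k → ∞.
So the series converges when |t + 3| < 1 and diverges when |t + 3| > 1; R = 1.
At t = -2: the series is dominated by a constant times Σ 1/k², which converges (p = 2 > 1).
Check t = -4: absolute convergence follows by limit comparison with Σ 1/k².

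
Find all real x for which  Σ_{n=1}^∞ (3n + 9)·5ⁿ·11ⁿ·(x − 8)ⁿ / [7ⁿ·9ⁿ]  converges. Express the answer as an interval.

By the ratio test, |a_{n+1}/a_n| = [(3(n+1) + 9)/(3n + 9)] · 5·11/(7·9) → 55/63.
Thus R = 1/(55/63) = 63/55.
When x = 503/55, the n-th term does not approach 0; divergence by the term test.
At x = 377/55: the terms do not tend to 0, so the series diverges.

(377/55, 503/55)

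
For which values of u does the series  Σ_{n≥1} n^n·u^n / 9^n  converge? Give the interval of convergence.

By the Cauchy root test, |a_n|^(1/n) = n/9 → ∞.
The root grows without bound, so R = 0 (convergence only at u = 0).

{0}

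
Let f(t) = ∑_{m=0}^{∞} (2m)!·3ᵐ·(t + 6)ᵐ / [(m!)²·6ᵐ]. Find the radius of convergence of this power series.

R = 1/2

By the ratio test, |a_{m+1}/a_m| = (2m+1)·(2m+2)/(m+1)² · 3/6 → 2.
Hence the series converges for |t + 6| < 1/(2) = 1/2, so the radius of convergence is 1/2.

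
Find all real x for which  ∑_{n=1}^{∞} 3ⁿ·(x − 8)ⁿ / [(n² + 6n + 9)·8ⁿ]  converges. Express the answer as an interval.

[16/3, 32/3]

The ratio of consecutive coefficients is [(n² + 6n + 9)/((n+1)² + 6(n+1) + 9)] · 3/8 → 3/8.
Hence the series converges for |x − 8| < 1/(3/8) = 8/3, so the radius of convergence is 8/3.
Check x = 32/3: the terms are on the order of 1/n², so the series converges absolutely by comparison with the p-series (p = 2 > 1).
At x = 16/3: absolute convergence follows by limit comparison with Σ 1/n².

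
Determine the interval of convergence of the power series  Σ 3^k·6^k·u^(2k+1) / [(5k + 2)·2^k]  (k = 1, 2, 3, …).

(-1/3, 1/3)

Apply the ratio test: |a_{k+1}| / |a_k| = [(5k + 2)/(5(k+1) + 2)] · 3·6/2, which tends to 9 as k → ∞.
Writing y = u², the series in y has radius 1/9, so |u| < √(1/9) = 1/3 and R = 1/3.
Endpoint u = 1/3: the terms are asymptotic to a nonzero constant times 1/k, so the series diverges by limit comparison with Σ 1/k.
Endpoint u = -1/3: comparison with the harmonic series Σ 1/k shows the series diverges.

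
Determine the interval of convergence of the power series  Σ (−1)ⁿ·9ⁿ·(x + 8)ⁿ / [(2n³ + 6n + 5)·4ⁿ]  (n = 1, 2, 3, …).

[-76/9, -68/9]

The ratio of consecutive coefficients is [(2n³ + 6n + 5)/(2(n+1)³ + 6(n+1) + 5)] · 9/4 → 9/4.
Hence the series converges for |x + 8| < 1/(9/4) = 4/9, so the radius of convergence is 4/9.
Endpoint x = -68/9: the series is dominated by a constant times Σ 1/n³, which converges (p = 3 > 1).
When x = -76/9, absolute convergence follows by limit comparison with Σ 1/n³.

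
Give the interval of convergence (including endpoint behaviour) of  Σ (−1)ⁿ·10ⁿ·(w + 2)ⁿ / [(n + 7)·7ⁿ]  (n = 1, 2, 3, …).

(-27/10, -13/10]

The ratio of consecutive coefficients is [(n + 7)/((n+1) + 7)] · 10/7 → 10/7.
Hence the series converges for |w + 2| < 1/(10/7) = 7/10, so the radius of convergence is 7/10.
Endpoint w = -13/10: an alternating series whose terms decrease to 0 in absolute value, so it converges by the Leibniz criterion.
At w = -27/10: the terms are asymptotic to a nonzero constant times 1/n, so the series diverges by limit comparison with Σ 1/n.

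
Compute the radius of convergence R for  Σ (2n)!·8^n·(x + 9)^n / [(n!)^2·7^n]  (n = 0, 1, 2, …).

Ratio test: |a_{n+1}/a_n| = (2n+1)·(2n+2)/(n+1)² · 8/7 → 32/7 as n → ∞.
Convergence for |x + 9| · 32/7 < 1, i.e. |x + 9| < 7/32. So R = 7/32.

R = 7/32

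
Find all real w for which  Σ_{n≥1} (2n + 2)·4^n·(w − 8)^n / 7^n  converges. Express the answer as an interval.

By the ratio test, |a_{n+1}/a_n| = [(2(n+1) + 2)/(2n + 2)] · 4/7 → 4/7.
Thus R = 1/(4/7) = 7/4.
When w = 39/4, the terms do not tend to 0, so the series diverges.
Check w = 25/4: the terms do not tend to 0, so the series diverges.

(25/4, 39/4)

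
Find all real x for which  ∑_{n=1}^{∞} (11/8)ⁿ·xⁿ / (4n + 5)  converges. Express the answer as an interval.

Ratio test: |a_{n+1}/a_n| = [(4n + 5)/(4(n+1) + 5)] · 11/8 → 11/8 as n → ∞.
Convergence for |x| · 11/8 < 1, i.e. |x| < 8/11. So R = 8/11.
When x = 8/11, the terms are asymptotic to a nonzero constant times 1/n, so the series diverges by limit comparison with Σ 1/n.
Endpoint x = -8/11: the terms alternate in sign and decrease monotonically to 0 in absolute value (size ~ c/n), so the alternating series test gives convergence.

[-8/11, 8/11)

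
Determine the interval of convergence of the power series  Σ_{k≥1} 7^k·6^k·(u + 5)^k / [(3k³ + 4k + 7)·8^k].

[-109/21, -101/21]

Ratio test: |a_{k+1}/a_k| = [(3k³ + 4k + 7)/(3(k+1)³ + 4(k+1) + 7)] · 7·6/8 → 21/4 as k → ∞.
The series converges when 21/4 · |u + 5| < 1, giving R = 4/21.
When u = -101/21, the series is dominated by a constant times Σ 1/k³, which converges (p = 3 > 1).
At u = -109/21: the terms are on the order of 1/k³, so the series converges absolutely by comparison with the p-series (p = 3 > 1).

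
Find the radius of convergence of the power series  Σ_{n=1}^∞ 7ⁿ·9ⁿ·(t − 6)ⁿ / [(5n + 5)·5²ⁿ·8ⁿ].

Ratio test: |a_{n+1}/a_n| = [(5n + 5)/(5(n+1) + 5)] · 7·9/(25·8) → 63/200 as n → ∞.
Convergence for |t − 6| · 63/200 < 1, i.e. |t − 6| < 200/63. So R = 200/63.

R = 200/63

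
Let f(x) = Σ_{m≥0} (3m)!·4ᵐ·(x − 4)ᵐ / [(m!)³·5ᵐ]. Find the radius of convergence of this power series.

R = 5/108

Ratio test: |a_{m+1}/a_m| = (3m+1)·(3m+2)·(3m+3)/(m+1)³ · 4/5 → 108/5 as m → ∞.
Thus R = 1/(108/5) = 5/108.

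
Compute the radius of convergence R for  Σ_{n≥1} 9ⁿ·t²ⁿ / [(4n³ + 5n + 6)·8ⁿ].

Ratio test: |a_{n+1}/a_n| = [(4n³ + 5n + 6)/(4(n+1)³ + 5(n+1) + 6)] · 9/8 → 9/8 as n → ∞.
Since the exponent of t increases by 2 each term, convergence requires |t|² < 8/9, hence R = 2√2/3.

R = 2√2/3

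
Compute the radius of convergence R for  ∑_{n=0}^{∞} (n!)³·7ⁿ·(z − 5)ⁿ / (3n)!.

The ratio of consecutive coefficients is (n+1)³/[(3n+1)·(3n+2)·(3n+3)] · 7 → 7/27.
Hence the series converges for |z − 5| < 1/(7/27) = 27/7, so the radius of convergence is 27/7.

R = 27/7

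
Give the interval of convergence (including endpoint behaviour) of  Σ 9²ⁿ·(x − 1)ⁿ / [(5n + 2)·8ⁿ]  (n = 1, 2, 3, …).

[73/81, 89/81)

The ratio of consecutive coefficients is [(5n + 2)/(5(n+1) + 2)] · 81/8 → 81/8.
The series converges when 81/8 · |x − 1| < 1, giving R = 8/81.
When x = 89/81, the terms are asymptotic to a nonzero constant times 1/n, so the series diverges by limit comparison with Σ 1/n.
Endpoint x = 73/81: the terms alternate in sign and decrease monotonically to 0 in absolute value (size ~ c/n), so the alternating series test gives convergence.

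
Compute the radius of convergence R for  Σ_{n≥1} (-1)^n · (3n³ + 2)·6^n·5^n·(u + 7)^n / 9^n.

R = 3/10

By the ratio test, |a_{n+1}/a_n| = [(3(n+1)³ + 2)/(3n³ + 2)] · 6·5/9 → 10/3.
Hence the series converges for |u + 7| < 1/(10/3) = 3/10, so the radius of convergence is 3/10.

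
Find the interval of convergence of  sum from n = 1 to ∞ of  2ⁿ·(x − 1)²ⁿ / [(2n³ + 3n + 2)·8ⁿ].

[-1, 3]

Ratio test: |a_{n+1}/a_n| = [(2n³ + 3n + 2)/(2(n+1)³ + 3(n+1) + 2)] · 2/8 → 1/4 as n → ∞.
Successive powers of (x − 1) differ by 2, so the series converges when |x − 1|² · 1/4 < 1, i.e. |x − 1| < √(4) = 2. So R = 2.
Check x = 3: the series is dominated by a constant times Σ 1/n³, which converges (p = 3 > 1).
Check x = -1: absolute convergence follows by limit comparison with Σ 1/n³.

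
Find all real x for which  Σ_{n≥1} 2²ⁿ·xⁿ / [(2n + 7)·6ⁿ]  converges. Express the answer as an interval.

The ratio of consecutive coefficients is [(2n + 7)/(2(n+1) + 7)] · 4/6 → 2/3.
Hence the series converges for |x| < 1/(2/3) = 3/2, so the radius of convergence is 3/2.
Endpoint x = 3/2: the terms are asymptotic to a nonzero constant times 1/n, so the series diverges by limit comparison with Σ 1/n.
At x = -3/2: the terms alternate in sign and decrease monotonically to 0 in absolute value (size ~ c/n), so the alternating series test gives convergence.

[-3/2, 3/2)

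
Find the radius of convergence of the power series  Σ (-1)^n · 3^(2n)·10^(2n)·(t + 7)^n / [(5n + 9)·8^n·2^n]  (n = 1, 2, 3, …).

Apply the ratio test: |a_{n+1}| / |a_n| = [(5n + 9)/(5(n+1) + 9)] · 9·100/(8·2), which tends to 225/4 as n → ∞.
The series converges when 225/4 · |t + 7| < 1, giving R = 4/225.

R = 4/225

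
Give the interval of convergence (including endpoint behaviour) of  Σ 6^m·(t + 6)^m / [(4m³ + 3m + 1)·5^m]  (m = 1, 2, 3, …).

Apply the ratio test: |a_{m+1}| / |a_m| = [(4m³ + 3m + 1)/(4(m+1)³ + 3(m+1) + 1)] · 6/5, which tends to 6/5 as m → ∞.
Thus R = 1/(6/5) = 5/6.
Check t = -31/6: the terms are on the order of 1/m³, so the series converges absolutely by comparison with the p-series (p = 3 > 1).
Endpoint t = -41/6: the series is dominated by a constant times Σ 1/m³, which converges (p = 3 > 1).

[-41/6, -31/6]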